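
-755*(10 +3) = -9815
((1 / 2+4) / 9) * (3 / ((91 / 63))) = 27 / 26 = 1.04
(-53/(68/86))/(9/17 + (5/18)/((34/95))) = -41022/799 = -51.34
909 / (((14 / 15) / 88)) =599940 / 7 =85705.71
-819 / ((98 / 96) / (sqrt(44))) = -11232 * sqrt(11) / 7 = -5321.76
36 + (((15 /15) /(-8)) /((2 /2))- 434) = -398.12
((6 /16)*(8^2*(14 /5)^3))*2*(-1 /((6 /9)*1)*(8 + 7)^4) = -80015040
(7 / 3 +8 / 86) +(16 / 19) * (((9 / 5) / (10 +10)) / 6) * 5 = 30509 / 12255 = 2.49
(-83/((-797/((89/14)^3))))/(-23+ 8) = -58512427/32804520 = -1.78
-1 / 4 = -0.25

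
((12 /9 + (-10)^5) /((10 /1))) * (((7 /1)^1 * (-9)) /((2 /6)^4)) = 255146598 /5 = 51029319.60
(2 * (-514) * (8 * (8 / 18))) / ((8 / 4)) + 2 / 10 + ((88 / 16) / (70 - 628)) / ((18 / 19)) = -183540637 / 100440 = -1827.37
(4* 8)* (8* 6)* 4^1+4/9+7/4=221263/36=6146.19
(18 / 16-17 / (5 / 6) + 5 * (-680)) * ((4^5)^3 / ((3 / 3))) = -18357092876288 / 5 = -3671418575257.60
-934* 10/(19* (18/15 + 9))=-46700/969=-48.19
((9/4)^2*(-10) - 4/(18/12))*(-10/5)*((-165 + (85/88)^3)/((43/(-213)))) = 10155057412795/117213184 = 86637.50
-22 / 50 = -11 / 25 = -0.44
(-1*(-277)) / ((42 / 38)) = 5263 / 21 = 250.62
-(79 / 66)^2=-6241 / 4356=-1.43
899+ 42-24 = 917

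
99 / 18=5.50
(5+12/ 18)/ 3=17/ 9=1.89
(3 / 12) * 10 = 5 / 2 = 2.50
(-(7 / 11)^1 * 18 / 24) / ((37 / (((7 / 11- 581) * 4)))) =134064 / 4477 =29.95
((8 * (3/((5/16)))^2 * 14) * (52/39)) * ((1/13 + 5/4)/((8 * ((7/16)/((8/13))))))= 13565952/4225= 3210.88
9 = 9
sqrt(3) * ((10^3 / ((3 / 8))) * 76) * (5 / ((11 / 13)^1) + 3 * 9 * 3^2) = 1664704000 * sqrt(3) / 33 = 87374300.23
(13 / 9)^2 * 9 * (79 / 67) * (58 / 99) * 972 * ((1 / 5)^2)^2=9292296 / 460625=20.17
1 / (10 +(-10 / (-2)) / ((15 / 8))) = 3 / 38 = 0.08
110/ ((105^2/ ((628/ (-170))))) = -6908/ 187425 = -0.04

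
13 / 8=1.62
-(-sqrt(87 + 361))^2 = -448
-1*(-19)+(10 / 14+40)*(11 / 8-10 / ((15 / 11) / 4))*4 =-63479 / 14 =-4534.21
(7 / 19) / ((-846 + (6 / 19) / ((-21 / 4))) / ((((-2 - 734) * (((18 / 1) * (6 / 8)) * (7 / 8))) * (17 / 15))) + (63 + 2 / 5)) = 6035085 / 1039958488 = 0.01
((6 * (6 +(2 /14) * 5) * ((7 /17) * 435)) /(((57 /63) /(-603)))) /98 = -110955015 /2261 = -49073.43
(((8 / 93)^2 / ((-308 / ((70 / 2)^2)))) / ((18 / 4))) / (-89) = 5600 / 76206339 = 0.00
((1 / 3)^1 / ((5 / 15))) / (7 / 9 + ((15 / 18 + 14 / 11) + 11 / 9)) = 66 / 271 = 0.24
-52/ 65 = -4/ 5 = -0.80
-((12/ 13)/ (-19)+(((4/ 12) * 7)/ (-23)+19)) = -321260/ 17043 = -18.85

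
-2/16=-1/8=-0.12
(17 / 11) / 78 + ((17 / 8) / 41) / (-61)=162775 / 8583432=0.02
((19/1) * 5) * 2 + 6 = 196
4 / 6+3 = 11 / 3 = 3.67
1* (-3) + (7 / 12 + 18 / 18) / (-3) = -127 / 36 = -3.53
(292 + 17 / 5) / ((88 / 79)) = 116683 / 440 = 265.19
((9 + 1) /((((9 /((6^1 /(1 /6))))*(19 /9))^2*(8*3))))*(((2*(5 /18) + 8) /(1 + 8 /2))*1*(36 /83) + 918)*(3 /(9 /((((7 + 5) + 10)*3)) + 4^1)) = 2717749584 /2726633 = 996.74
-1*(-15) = 15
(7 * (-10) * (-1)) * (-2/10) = -14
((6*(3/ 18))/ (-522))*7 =-0.01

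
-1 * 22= -22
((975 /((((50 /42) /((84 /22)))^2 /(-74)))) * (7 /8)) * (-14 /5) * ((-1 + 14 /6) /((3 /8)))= 97786084032 /15125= 6465195.64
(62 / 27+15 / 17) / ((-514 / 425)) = -36475 / 13878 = -2.63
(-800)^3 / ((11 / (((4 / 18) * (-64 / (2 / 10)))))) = 327680000000 / 99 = 3309898989.90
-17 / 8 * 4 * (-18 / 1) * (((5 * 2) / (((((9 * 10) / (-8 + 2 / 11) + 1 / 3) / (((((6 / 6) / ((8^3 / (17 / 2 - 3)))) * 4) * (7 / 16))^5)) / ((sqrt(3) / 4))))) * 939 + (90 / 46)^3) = 1145.90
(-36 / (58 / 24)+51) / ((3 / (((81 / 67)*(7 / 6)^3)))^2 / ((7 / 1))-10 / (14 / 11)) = -287416507 / 59772857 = -4.81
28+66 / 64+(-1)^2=961 / 32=30.03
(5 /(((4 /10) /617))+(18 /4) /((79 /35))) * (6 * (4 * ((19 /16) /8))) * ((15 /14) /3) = 173691825 /17696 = 9815.32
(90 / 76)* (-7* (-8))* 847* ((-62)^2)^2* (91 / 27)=159448190982080 / 57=2797336683896.14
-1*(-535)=535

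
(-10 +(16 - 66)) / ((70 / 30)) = -180 / 7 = -25.71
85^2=7225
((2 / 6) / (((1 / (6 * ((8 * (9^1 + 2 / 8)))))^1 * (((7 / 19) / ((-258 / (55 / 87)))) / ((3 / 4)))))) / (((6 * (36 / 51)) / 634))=-14172655047 / 770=-18406045.52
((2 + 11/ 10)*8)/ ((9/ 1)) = 124/ 45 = 2.76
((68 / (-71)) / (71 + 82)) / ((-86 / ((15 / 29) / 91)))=10 / 24170601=0.00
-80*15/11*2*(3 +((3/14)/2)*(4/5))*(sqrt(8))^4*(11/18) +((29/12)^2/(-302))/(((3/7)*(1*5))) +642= -117304137529/4566240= -25689.44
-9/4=-2.25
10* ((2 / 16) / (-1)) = -5 / 4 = -1.25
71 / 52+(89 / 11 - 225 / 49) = 136341 / 28028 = 4.86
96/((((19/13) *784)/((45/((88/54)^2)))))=1279395/901208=1.42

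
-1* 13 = -13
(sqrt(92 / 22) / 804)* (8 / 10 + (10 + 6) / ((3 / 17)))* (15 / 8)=343* sqrt(506) / 17688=0.44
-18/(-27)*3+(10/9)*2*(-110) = -2182/9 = -242.44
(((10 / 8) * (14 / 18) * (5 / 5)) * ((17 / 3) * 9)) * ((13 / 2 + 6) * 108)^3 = 121993593750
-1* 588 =-588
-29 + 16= -13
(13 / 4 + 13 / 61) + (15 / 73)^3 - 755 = -71335168875 / 94920148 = -751.53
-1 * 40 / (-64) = 0.62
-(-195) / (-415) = -39 / 83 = -0.47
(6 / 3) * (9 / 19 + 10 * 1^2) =398 / 19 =20.95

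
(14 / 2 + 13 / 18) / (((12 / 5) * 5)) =139 / 216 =0.64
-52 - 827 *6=-5014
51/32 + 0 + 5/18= 539/288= 1.87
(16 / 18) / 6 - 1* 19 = -509 / 27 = -18.85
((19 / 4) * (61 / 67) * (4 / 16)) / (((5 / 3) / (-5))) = -3477 / 1072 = -3.24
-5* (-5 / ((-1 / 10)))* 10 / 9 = -2500 / 9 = -277.78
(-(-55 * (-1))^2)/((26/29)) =-87725/26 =-3374.04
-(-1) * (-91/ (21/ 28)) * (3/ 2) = -182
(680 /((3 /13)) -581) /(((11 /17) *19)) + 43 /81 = 3266510 /16929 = 192.95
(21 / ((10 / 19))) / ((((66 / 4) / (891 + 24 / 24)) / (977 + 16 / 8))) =10558604 / 5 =2111720.80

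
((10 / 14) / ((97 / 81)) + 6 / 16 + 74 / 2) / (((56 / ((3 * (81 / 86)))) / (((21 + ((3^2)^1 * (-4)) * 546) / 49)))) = -140590591515 / 183123584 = -767.74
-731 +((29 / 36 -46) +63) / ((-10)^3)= -26316641 / 36000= -731.02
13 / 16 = 0.81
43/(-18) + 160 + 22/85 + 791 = 1451771/1530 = 948.87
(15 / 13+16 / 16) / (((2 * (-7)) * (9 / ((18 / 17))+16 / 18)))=-36 / 2197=-0.02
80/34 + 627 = 10699/17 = 629.35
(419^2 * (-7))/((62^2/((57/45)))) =-23349613/57660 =-404.95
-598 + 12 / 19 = -11350 / 19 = -597.37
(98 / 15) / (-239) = -98 / 3585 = -0.03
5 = 5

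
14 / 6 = 7 / 3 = 2.33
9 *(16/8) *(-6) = -108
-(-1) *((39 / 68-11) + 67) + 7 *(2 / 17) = 3903 / 68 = 57.40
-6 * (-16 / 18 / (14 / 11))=88 / 21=4.19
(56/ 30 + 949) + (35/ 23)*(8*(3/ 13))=4277237/ 4485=953.68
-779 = -779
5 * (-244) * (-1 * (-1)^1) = -1220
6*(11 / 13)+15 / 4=8.83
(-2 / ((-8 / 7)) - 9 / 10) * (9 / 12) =51 / 80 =0.64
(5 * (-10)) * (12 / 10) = -60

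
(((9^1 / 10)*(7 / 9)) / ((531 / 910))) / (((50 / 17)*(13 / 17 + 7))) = 184093 / 3504600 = 0.05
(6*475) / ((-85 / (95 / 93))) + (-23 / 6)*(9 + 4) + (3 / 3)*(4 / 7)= -83.51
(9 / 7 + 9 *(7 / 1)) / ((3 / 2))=300 / 7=42.86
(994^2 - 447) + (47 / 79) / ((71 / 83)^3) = 27924075233730 / 28274969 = 987589.95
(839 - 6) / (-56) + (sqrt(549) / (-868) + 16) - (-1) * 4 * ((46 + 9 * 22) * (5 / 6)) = 19547 / 24 - 3 * sqrt(61) / 868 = 814.43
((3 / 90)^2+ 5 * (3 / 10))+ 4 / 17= 26567 / 15300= 1.74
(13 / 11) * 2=26 / 11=2.36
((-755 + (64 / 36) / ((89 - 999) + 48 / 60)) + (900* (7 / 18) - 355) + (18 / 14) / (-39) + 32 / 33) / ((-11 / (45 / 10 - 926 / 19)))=-26129002587353 / 8559577026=-3052.60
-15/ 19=-0.79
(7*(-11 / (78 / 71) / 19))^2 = 29888089 / 2196324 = 13.61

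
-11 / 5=-2.20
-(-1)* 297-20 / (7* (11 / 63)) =3087 / 11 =280.64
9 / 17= 0.53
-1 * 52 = -52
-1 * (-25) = 25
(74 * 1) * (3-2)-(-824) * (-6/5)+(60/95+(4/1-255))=-110691/95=-1165.17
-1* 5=-5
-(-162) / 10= 81 / 5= 16.20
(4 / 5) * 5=4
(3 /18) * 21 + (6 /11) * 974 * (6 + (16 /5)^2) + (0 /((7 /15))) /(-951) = 4747253 /550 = 8631.37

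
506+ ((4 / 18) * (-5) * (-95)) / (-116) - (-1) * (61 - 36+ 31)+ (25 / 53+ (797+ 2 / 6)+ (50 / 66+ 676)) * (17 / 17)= 619502027 / 304326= 2035.65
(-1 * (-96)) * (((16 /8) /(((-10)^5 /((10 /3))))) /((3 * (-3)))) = 4 /5625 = 0.00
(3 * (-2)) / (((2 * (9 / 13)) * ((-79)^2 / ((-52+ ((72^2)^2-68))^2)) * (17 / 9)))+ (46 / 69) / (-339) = -265471311887.33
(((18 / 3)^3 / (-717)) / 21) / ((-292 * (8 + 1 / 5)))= 30 / 5007289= 0.00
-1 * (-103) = 103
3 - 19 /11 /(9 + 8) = 542 /187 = 2.90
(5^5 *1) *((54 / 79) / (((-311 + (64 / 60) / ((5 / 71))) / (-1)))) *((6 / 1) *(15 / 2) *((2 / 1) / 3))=379687500 / 1752931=216.60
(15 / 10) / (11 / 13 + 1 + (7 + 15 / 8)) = 156 / 1115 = 0.14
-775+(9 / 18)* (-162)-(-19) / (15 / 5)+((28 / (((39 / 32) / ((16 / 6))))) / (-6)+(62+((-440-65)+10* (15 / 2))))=-430985 / 351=-1227.88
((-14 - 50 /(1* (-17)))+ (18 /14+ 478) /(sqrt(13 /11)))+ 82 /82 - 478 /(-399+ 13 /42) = -8727 /985+ 3355* sqrt(143) /91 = 432.02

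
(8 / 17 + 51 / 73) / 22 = 0.05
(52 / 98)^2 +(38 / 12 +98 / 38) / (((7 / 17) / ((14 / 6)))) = 26966327 / 821142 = 32.84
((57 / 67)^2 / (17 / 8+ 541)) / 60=2166 / 97523525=0.00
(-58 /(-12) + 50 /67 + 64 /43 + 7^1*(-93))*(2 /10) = -11131009 /86430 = -128.79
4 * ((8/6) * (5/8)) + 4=22/3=7.33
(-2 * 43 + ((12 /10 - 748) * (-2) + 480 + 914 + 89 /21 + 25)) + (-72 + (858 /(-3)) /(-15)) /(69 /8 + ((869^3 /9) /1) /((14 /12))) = 624185531973118 /220494959853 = 2830.84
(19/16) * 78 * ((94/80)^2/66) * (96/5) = 1636869/44000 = 37.20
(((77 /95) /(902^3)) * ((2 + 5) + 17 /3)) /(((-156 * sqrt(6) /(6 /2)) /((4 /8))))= -7 * sqrt(6) /312228671040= -0.00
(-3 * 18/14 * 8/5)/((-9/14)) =48/5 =9.60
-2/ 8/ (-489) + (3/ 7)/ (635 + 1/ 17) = 10958/ 9238677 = 0.00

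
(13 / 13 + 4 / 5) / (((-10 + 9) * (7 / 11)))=-99 / 35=-2.83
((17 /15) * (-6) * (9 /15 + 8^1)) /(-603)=1462 /15075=0.10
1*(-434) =-434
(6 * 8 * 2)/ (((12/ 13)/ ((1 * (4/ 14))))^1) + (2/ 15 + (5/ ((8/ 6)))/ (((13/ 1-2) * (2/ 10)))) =145771/ 4620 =31.55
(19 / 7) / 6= 19 / 42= 0.45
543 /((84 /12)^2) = 11.08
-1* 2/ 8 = -1/ 4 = -0.25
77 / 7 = 11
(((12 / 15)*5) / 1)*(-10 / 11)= -40 / 11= -3.64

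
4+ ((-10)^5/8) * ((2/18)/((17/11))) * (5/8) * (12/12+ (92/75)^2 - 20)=27074041/2754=9830.81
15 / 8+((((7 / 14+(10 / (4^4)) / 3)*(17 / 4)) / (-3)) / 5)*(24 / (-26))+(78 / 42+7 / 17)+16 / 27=130203659 / 26732160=4.87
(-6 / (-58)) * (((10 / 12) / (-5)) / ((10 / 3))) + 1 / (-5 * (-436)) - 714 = -22569689 / 31610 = -714.00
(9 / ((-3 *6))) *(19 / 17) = -19 / 34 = -0.56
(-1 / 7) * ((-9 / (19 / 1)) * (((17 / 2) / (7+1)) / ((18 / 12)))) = 51 / 1064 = 0.05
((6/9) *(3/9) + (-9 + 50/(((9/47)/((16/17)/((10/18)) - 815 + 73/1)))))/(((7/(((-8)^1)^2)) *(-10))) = 946450016/5355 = 176741.37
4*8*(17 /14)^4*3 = 501126 /2401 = 208.72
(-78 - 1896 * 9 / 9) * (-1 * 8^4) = 8085504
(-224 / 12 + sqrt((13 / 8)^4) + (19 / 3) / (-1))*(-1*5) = 7155 / 64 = 111.80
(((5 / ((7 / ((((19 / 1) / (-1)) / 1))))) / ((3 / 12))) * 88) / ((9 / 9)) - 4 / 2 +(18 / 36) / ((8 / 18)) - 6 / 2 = -267737 / 56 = -4781.02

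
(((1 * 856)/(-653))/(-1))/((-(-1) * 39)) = 856/25467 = 0.03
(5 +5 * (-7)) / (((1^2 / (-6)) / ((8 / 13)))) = 1440 / 13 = 110.77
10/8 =5/4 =1.25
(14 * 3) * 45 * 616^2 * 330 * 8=1893333657600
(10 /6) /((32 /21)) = 35 /32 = 1.09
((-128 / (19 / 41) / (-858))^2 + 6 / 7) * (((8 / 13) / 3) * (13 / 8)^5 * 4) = 37757172011 / 4226923008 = 8.93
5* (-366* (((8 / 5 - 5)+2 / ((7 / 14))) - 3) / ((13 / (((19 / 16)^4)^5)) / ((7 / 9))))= 16050918666372124148562841627 / 1964504456873772408897536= 8170.47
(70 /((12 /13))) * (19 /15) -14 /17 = 29141 /306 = 95.23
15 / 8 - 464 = -3697 / 8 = -462.12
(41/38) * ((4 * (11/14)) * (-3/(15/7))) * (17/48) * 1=-7667/4560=-1.68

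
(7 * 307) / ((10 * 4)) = 2149 / 40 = 53.72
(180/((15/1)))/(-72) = -1/6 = -0.17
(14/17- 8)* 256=-31232/17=-1837.18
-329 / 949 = -0.35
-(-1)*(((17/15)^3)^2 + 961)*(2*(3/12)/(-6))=-5485264097/68343750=-80.26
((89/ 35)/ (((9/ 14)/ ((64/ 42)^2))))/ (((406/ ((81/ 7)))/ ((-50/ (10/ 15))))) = -1367040/ 69629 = -19.63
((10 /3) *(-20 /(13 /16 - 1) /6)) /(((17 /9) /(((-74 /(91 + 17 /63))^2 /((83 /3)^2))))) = 1043243712 /38720485625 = 0.03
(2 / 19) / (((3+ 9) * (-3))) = -0.00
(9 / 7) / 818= 9 / 5726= 0.00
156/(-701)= -156/701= -0.22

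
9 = 9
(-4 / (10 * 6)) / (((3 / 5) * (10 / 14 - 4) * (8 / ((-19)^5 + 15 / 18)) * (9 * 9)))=-103996123 / 804816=-129.22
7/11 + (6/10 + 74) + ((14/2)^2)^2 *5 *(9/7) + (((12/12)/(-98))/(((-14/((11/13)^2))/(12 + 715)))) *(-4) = 15508.72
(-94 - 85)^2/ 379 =32041/ 379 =84.54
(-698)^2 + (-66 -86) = 487052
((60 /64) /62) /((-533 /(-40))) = 75 /66092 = 0.00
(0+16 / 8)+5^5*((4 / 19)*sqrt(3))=2+12500*sqrt(3) / 19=1141.51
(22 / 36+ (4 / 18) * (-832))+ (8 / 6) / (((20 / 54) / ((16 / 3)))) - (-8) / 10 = -2957 / 18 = -164.28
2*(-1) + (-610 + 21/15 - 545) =-5778/5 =-1155.60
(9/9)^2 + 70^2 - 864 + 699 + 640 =5376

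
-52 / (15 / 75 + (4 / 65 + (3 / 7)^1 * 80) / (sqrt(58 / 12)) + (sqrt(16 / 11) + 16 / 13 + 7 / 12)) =-90570480 / (633360 * sqrt(11) + 3508043 + 2062896 * sqrt(174)) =-2.76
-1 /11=-0.09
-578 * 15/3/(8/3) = -4335/4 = -1083.75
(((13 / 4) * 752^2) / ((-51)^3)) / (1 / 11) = -20216768 / 132651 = -152.41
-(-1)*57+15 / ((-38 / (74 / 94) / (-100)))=78651 / 893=88.08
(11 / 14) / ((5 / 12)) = 66 / 35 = 1.89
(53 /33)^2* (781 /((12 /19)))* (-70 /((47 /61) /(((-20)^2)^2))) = -46365745597.82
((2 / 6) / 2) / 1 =1 / 6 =0.17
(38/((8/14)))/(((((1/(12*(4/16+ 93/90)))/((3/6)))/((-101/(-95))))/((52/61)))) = 707707/1525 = 464.07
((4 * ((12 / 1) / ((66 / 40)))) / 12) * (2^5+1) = 80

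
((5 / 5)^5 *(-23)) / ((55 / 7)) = -161 / 55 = -2.93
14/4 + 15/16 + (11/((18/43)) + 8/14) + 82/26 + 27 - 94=-426659/13104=-32.56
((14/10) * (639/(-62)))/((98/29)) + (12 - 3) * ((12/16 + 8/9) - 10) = -86279/1085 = -79.52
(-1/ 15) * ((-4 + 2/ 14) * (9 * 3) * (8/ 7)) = 1944/ 245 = 7.93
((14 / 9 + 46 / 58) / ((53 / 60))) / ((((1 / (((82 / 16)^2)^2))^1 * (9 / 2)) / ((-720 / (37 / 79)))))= -3421078198675 / 5459424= -626637.21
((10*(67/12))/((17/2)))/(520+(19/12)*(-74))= 0.02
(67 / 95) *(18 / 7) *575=138690 / 133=1042.78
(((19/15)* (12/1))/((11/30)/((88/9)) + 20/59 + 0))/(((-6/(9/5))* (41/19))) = -2044704/364285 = -5.61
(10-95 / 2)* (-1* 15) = 1125 / 2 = 562.50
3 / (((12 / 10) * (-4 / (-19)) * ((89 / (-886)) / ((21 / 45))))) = -58919 / 1068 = -55.17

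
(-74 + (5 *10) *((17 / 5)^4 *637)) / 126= 5911328 / 175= 33779.02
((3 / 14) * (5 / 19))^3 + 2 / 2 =18824471 / 18821096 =1.00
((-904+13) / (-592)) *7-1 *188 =-105059 / 592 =-177.46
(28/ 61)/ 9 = 28/ 549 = 0.05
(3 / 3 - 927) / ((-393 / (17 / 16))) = 7871 / 3144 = 2.50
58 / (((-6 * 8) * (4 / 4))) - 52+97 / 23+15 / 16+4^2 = -35387 / 1104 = -32.05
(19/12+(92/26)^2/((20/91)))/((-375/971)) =-44346541/292500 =-151.61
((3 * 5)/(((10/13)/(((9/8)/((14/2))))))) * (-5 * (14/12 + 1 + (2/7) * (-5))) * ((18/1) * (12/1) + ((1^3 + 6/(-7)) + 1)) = -1722825/686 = -2511.41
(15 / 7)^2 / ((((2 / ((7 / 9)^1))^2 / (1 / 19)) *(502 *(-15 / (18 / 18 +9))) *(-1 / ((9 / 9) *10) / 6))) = 125 / 42921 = 0.00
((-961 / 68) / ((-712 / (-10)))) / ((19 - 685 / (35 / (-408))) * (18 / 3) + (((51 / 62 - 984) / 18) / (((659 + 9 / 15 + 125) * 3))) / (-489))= -6000694925085 / 1451888109713760892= -0.00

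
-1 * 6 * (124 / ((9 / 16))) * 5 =-6613.33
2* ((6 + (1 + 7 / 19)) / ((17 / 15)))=4200 / 323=13.00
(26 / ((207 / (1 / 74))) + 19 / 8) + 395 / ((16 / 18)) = 13686685 / 30636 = 446.75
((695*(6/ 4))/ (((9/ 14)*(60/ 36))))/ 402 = 973/ 402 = 2.42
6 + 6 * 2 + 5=23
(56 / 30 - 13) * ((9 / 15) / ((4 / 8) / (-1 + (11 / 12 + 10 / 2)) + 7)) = -9853 / 10475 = -0.94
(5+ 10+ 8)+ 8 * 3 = 47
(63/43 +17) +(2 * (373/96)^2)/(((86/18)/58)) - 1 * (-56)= 4854453/11008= 440.99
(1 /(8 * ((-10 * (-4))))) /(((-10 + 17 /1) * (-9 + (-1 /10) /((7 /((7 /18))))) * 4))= -9 /726208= -0.00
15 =15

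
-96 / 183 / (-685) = 32 / 41785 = 0.00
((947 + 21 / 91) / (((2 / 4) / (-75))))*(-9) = 16623900 / 13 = 1278761.54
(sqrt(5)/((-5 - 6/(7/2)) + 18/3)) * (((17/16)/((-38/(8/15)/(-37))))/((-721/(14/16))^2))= -4403 * sqrt(5)/3870163200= -0.00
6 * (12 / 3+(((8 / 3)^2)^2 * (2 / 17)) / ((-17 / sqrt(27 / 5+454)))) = 24-16384 * sqrt(11485) / 39015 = -21.00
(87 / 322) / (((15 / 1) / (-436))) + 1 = -5517 / 805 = -6.85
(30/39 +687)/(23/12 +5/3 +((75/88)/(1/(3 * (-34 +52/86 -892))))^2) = 24004331868/195389613774511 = 0.00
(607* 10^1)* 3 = 18210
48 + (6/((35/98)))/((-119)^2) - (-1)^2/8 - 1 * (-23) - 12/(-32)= 71.25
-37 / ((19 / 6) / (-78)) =17316 / 19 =911.37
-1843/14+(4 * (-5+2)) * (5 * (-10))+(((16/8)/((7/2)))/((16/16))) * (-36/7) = 45611/98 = 465.42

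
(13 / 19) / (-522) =-13 / 9918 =-0.00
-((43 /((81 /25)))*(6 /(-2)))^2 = -1155625 /729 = -1585.22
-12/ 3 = -4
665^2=442225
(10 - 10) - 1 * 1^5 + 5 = 4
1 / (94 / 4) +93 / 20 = 4411 / 940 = 4.69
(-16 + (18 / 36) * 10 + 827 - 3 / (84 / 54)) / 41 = 11397 / 574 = 19.86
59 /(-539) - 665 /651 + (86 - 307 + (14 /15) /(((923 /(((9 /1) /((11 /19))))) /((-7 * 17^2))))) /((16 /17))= -998378273791 /3701377680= -269.73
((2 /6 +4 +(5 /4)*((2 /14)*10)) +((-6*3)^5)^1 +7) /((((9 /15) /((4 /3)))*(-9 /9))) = 793613050 /189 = 4199010.85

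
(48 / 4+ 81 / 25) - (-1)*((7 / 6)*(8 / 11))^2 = 434509 / 27225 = 15.96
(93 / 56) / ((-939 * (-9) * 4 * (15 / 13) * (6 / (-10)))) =-403 / 5679072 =-0.00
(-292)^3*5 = -124485440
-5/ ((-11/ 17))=85/ 11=7.73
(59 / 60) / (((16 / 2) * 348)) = 59 / 167040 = 0.00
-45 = -45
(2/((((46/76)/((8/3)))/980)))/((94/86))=25621120/3243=7900.44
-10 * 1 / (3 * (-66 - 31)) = 10 / 291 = 0.03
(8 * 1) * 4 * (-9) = -288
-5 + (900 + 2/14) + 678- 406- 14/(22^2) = 1977091/1694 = 1167.11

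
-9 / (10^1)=-9 / 10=-0.90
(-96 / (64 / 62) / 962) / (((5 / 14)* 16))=-651 / 38480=-0.02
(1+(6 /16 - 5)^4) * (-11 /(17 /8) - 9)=-452659937 /69632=-6500.75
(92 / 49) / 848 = 23 / 10388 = 0.00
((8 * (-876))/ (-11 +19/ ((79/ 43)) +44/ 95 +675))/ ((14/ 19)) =-166550960/ 11816959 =-14.09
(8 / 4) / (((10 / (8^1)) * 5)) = 8 / 25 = 0.32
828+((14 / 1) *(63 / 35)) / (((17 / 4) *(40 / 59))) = 355617 / 425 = 836.75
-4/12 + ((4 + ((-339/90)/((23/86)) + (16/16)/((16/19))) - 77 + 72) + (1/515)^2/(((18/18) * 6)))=-4166631521/292808400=-14.23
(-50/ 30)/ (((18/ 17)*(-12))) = 0.13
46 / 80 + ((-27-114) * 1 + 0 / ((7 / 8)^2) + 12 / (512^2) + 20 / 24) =-137224147 / 983040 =-139.59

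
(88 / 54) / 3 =44 / 81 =0.54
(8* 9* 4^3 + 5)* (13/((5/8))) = 479752/5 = 95950.40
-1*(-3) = 3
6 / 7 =0.86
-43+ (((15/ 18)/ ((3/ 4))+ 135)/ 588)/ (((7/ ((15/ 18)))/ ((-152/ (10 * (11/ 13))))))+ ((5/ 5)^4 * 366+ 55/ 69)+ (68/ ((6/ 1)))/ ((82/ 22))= 3838763567/ 11762982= 326.34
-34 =-34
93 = 93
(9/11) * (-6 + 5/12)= -201/44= -4.57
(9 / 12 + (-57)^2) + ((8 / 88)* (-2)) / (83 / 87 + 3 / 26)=3249.58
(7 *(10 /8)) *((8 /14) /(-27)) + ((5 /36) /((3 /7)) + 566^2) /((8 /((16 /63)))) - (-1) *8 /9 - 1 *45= 34447787 /3402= 10125.75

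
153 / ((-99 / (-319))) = 493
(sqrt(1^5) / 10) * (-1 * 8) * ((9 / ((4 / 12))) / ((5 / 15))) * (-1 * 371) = 120204 / 5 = 24040.80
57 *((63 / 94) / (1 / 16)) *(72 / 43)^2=148925952 / 86903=1713.70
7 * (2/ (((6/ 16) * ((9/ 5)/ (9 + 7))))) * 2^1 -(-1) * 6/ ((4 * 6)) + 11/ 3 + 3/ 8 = 144287/ 216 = 668.00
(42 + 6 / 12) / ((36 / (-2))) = -85 / 36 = -2.36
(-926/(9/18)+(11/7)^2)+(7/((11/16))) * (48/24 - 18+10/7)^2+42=190989/539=354.34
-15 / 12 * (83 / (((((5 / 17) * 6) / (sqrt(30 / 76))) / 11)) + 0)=-15521 * sqrt(570) / 912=-406.31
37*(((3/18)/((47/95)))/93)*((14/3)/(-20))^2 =34447/4720680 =0.01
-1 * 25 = -25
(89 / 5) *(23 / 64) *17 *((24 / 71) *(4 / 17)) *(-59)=-362319 / 710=-510.31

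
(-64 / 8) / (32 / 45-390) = 180 / 8759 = 0.02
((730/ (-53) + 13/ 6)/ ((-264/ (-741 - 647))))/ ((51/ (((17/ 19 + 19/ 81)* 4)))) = -202362766/ 37439253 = -5.41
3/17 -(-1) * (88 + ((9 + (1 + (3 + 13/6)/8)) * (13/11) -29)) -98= -235549/8976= -26.24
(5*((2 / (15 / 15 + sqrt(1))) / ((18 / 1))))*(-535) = -2675 / 18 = -148.61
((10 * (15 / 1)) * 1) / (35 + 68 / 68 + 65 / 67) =10050 / 2477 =4.06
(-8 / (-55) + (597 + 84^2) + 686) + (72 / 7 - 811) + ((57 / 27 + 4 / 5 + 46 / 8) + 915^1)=117284599 / 13860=8462.09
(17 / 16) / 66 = 17 / 1056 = 0.02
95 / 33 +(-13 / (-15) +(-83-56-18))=-8429 / 55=-153.25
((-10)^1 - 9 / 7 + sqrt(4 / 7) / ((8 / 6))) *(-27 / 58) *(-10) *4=-42660 / 203 + 810 *sqrt(7) / 203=-199.59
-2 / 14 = -1 / 7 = -0.14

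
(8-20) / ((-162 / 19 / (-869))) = -33022 / 27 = -1223.04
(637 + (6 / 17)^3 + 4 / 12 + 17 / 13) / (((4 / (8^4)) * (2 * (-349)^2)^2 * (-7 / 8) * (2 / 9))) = -375940654080 / 6632692514785883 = -0.00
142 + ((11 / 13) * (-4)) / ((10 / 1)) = 9208 / 65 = 141.66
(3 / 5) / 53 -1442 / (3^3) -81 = -961604 / 7155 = -134.40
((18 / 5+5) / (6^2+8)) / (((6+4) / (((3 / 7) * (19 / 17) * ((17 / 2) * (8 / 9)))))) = 817 / 11550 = 0.07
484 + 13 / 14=484.93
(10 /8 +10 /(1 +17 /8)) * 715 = 12727 /4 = 3181.75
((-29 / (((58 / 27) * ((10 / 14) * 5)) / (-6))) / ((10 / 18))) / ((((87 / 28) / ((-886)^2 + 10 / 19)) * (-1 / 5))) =-710368476552 / 13775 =-51569399.39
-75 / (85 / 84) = -1260 / 17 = -74.12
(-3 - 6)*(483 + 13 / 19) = -4353.16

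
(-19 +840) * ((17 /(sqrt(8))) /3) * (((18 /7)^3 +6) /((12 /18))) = 55060365 * sqrt(2) /1372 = 56754.46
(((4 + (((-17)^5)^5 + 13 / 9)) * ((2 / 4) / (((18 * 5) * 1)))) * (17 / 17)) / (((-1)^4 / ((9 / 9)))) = -12983911677783905352614032479866 / 405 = -32059041179713346549664280000.00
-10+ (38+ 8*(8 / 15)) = 484 / 15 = 32.27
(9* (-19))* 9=-1539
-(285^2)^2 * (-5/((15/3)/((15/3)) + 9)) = 6597500625/2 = 3298750312.50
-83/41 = -2.02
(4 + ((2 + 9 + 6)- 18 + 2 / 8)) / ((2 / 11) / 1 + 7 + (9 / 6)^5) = 1144 / 5201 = 0.22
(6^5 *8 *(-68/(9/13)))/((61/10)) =-61102080/61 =-1001673.44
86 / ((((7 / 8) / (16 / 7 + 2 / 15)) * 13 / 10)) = 349504 / 1911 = 182.89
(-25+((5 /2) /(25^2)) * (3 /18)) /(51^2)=-37499 /3901500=-0.01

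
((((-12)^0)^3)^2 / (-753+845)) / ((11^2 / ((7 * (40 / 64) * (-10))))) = -175 / 44528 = -0.00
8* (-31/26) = -124/13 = -9.54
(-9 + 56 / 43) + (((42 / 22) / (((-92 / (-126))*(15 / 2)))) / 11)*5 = -902210 / 119669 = -7.54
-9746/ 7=-1392.29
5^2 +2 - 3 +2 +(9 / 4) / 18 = 209 / 8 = 26.12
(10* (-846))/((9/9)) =-8460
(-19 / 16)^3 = -1.67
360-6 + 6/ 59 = 20892/ 59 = 354.10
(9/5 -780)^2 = 15139881/25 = 605595.24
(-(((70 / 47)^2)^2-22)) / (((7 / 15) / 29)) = 36254197170 / 34157767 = 1061.37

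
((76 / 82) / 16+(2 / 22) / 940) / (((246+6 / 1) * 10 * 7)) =16399 / 4985534400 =0.00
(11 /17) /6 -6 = -601 /102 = -5.89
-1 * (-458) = 458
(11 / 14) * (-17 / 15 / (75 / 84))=-374 / 375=-1.00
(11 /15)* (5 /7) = 11 /21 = 0.52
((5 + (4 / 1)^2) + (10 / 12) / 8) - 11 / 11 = 965 / 48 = 20.10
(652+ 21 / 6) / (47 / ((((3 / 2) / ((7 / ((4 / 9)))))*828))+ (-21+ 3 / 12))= -361836 / 11125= -32.52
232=232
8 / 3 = 2.67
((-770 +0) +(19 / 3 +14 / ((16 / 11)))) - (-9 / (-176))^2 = -70071827 / 92928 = -754.04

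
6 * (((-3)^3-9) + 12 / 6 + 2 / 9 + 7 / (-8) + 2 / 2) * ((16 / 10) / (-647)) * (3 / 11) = 4846 / 35585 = 0.14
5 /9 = 0.56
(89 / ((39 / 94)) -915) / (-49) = 27319 / 1911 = 14.30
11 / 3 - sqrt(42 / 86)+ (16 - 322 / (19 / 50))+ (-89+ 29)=-50599 / 57 - sqrt(903) / 43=-888.40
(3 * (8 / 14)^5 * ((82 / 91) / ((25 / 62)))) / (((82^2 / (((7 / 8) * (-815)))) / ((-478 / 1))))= 927488256 / 44790655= 20.71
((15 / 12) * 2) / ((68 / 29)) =145 / 136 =1.07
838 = 838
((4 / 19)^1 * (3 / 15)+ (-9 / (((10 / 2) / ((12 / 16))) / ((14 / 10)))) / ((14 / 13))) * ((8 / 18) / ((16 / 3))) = -0.14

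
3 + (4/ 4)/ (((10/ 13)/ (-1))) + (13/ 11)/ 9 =1813/ 990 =1.83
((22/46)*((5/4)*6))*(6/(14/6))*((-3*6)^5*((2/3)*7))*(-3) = 5612016960/23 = 244000737.39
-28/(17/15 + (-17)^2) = -0.10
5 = 5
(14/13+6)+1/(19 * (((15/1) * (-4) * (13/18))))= 17477/2470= 7.08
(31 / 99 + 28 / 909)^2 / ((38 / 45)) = 0.14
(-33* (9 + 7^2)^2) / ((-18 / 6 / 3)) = 111012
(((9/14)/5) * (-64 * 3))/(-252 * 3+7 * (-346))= 432/55615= 0.01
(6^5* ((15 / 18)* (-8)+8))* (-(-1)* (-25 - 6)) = -321408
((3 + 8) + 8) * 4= 76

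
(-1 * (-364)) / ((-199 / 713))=-259532 / 199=-1304.18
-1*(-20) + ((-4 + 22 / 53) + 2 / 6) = 2663 / 159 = 16.75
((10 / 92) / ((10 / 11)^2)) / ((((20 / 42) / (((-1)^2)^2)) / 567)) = 1440747 / 9200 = 156.60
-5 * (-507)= 2535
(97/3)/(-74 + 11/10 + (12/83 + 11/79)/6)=-3180145/7165427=-0.44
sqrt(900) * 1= 30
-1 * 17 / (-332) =17 / 332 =0.05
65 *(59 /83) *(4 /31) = 15340 /2573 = 5.96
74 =74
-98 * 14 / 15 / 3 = -1372 / 45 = -30.49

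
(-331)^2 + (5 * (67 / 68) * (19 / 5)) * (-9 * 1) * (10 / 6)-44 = 7428061 / 68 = 109236.19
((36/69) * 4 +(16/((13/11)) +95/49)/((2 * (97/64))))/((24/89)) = 113720818/4263441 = 26.67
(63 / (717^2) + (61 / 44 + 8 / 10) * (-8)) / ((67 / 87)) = -4780651479 / 210490885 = -22.71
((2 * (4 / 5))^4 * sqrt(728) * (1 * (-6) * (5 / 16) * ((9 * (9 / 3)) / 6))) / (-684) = 384 * sqrt(182) / 2375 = 2.18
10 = 10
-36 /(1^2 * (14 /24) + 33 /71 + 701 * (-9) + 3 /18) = 3408 /597137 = 0.01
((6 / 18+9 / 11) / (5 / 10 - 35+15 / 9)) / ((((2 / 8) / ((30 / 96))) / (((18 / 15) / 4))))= -57 / 4334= -0.01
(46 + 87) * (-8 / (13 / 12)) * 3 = -38304 / 13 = -2946.46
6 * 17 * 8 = 816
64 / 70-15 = -493 / 35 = -14.09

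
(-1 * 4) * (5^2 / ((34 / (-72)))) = 3600 / 17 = 211.76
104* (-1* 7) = -728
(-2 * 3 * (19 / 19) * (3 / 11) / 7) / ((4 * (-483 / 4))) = 6 / 12397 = 0.00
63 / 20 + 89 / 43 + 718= 621969 / 860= 723.22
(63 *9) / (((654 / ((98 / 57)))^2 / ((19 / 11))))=16807 / 2483129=0.01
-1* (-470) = 470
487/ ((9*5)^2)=0.24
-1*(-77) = 77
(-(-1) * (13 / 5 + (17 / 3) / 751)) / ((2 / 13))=16.95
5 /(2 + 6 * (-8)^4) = 5 /24578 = 0.00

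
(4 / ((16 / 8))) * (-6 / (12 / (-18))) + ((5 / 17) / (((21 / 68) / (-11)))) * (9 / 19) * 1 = 1734 / 133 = 13.04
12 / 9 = 4 / 3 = 1.33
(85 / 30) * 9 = 51 / 2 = 25.50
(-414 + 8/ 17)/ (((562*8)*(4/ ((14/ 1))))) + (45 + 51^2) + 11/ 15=3034057757/ 1146480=2646.41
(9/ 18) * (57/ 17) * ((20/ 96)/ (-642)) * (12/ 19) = -5/ 14552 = -0.00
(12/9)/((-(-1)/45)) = 60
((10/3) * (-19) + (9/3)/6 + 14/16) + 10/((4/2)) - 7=-1535/24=-63.96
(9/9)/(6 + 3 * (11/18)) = 6/47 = 0.13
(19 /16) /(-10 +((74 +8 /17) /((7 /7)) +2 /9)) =2907 /158368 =0.02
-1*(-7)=7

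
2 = 2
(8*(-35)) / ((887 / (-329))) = 103.86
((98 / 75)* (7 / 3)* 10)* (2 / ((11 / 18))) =5488 / 55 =99.78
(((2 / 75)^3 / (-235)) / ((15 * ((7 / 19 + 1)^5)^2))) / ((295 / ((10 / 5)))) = -6131066257801 / 3870601178709929625000000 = -0.00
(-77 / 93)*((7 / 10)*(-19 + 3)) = 4312 / 465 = 9.27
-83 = -83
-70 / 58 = -1.21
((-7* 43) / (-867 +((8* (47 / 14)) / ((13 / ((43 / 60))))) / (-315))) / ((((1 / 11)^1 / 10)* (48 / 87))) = 206428847625 / 2982322768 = 69.22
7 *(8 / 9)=56 / 9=6.22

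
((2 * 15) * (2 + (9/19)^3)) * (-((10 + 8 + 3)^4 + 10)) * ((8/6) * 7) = -786747213560/6859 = -114702903.27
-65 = -65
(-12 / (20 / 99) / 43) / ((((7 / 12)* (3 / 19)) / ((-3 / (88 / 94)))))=72333 / 1505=48.06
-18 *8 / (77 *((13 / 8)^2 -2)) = -9216 / 3157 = -2.92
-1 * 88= -88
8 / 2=4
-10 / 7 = -1.43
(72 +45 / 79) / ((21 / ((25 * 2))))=13650 / 79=172.78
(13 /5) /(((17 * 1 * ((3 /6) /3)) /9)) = 8.26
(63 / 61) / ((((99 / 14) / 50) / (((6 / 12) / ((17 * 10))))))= 245 / 11407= 0.02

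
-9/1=-9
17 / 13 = 1.31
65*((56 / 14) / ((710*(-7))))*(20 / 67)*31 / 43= -16120 / 1431857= -0.01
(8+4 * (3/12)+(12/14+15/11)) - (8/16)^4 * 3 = 13593/1232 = 11.03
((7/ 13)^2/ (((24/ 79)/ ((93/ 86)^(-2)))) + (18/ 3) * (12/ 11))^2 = 504353446468328521/ 9306643422134916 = 54.19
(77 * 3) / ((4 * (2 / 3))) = 693 / 8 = 86.62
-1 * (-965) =965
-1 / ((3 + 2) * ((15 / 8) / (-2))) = 16 / 75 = 0.21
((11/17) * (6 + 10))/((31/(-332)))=-58432/527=-110.88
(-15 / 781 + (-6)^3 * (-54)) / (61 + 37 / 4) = 166.04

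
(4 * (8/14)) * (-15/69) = -80/161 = -0.50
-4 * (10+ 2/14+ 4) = -396/7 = -56.57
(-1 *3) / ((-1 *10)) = 3 / 10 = 0.30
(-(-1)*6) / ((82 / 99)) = 297 / 41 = 7.24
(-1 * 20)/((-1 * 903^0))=20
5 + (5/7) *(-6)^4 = 6515/7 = 930.71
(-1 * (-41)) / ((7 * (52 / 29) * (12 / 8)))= 1189 / 546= 2.18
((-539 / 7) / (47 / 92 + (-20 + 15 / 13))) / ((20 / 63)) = 1450449 / 109645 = 13.23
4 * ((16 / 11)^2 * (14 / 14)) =1024 / 121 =8.46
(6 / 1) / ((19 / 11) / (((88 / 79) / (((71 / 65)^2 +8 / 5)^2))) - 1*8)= 34558810000 / 23599808367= 1.46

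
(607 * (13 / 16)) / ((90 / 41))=323531 / 1440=224.67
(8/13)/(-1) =-8/13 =-0.62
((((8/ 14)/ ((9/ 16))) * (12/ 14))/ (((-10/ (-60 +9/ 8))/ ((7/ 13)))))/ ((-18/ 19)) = -11932/ 4095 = -2.91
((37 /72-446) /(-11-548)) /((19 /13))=32075 /58824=0.55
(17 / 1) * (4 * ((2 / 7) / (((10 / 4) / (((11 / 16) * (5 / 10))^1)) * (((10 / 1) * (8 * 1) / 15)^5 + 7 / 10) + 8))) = 45441 / 73430938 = 0.00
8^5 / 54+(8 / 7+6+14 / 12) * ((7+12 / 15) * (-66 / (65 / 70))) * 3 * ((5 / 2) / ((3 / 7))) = -2160329 / 27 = -80012.19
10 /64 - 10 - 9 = -603 /32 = -18.84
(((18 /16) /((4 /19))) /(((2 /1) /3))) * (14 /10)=3591 /320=11.22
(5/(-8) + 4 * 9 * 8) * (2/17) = 33.81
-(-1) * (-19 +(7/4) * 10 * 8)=121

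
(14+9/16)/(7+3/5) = 1.92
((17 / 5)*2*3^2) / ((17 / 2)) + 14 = 21.20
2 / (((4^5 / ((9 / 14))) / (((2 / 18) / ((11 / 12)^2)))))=9 / 54208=0.00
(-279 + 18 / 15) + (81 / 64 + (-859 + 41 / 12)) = -1132.12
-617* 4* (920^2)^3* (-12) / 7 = 17957809719803904000000 / 7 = 2565401388543414857142.86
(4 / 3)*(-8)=-32 / 3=-10.67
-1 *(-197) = 197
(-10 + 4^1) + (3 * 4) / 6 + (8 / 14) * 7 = 0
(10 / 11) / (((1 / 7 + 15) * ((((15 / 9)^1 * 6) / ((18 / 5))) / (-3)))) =-189 / 2915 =-0.06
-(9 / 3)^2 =-9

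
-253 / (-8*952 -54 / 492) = 20746 / 624521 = 0.03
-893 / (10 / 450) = -40185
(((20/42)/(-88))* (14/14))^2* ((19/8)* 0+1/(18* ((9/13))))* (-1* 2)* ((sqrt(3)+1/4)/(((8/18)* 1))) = -325* sqrt(3)/30735936 - 325/122943744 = -0.00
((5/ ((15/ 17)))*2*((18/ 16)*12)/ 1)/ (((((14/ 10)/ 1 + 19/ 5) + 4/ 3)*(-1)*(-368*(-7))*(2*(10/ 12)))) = -1377/ 252448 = -0.01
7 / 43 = 0.16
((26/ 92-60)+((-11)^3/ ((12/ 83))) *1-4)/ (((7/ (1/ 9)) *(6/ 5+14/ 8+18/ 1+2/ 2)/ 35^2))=-2238656875/ 272619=-8211.67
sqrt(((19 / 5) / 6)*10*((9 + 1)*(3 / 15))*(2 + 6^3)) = 2*sqrt(6213) / 3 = 52.55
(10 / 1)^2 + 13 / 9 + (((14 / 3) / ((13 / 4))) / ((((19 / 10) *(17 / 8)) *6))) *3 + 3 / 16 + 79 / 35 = 2202363799 / 21162960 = 104.07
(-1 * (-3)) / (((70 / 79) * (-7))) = -237 / 490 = -0.48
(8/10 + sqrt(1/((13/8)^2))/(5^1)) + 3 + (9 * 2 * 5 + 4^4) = 4549/13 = 349.92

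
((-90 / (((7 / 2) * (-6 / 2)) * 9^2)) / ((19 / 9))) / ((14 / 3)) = 10 / 931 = 0.01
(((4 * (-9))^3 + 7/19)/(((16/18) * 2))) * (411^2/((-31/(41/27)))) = 2046463106259/9424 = 217154404.31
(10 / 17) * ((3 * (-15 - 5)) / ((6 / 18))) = -105.88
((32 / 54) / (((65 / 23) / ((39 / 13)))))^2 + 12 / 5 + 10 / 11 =3.70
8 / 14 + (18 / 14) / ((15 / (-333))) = -979 / 35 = -27.97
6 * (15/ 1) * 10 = 900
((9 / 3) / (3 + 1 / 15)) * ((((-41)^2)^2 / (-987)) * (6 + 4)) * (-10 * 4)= 1120296.42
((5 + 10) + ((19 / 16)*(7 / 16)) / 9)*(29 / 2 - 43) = -659167 / 1536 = -429.15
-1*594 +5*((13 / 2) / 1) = -1123 / 2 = -561.50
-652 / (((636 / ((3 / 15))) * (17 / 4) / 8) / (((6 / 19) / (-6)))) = 5216 / 256785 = 0.02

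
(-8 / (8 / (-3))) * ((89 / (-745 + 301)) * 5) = -445 / 148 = -3.01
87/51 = 29/17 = 1.71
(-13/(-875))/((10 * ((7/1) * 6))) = 13/367500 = 0.00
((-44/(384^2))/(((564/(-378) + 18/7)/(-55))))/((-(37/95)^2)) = -38220875/381304832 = -0.10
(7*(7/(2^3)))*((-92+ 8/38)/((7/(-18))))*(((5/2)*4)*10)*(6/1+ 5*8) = 126352800/19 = 6650147.37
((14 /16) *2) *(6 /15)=7 /10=0.70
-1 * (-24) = 24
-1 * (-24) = 24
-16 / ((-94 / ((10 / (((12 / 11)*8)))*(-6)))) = -55 / 47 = -1.17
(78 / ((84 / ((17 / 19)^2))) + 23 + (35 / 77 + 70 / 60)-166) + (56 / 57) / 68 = -66450298 / 472549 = -140.62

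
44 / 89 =0.49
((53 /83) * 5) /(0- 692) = -265 /57436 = -0.00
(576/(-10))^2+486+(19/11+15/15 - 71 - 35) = 1017634/275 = 3700.49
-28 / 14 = -2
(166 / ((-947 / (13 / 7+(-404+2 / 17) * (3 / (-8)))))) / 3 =-6057091 / 676158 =-8.96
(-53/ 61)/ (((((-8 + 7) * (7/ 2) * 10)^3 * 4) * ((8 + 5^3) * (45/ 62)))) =1643/ 31306038750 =0.00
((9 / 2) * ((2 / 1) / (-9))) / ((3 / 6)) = -2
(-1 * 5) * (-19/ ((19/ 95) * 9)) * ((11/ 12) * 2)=5225/ 54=96.76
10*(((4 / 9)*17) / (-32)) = -85 / 36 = -2.36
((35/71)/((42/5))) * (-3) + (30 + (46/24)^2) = 342479/10224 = 33.50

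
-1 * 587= -587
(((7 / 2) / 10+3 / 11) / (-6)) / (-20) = 137 / 26400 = 0.01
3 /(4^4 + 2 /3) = 9 /770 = 0.01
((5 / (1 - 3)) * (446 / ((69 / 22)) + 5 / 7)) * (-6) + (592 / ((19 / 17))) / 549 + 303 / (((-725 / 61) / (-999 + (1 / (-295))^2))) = 2925821268318115697 / 105958026286875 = 27613.02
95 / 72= 1.32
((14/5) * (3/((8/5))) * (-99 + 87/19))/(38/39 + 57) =-104949/12274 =-8.55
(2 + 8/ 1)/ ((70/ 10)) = 10/ 7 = 1.43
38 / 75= 0.51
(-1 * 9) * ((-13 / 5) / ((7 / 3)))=351 / 35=10.03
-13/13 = -1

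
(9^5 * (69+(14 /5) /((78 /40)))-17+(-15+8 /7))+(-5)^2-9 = 378483055 /91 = 4159154.45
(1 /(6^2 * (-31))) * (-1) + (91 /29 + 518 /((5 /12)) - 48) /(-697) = -193813979 /112788540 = -1.72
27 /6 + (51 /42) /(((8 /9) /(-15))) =-1791 /112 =-15.99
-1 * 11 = -11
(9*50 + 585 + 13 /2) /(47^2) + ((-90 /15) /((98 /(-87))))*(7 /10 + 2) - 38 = -23.15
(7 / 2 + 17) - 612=-1183 / 2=-591.50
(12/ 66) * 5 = 10/ 11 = 0.91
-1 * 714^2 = -509796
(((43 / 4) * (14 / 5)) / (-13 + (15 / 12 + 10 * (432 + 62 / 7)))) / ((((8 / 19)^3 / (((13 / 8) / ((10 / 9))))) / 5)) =187874869 / 280145920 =0.67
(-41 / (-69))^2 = 1681 / 4761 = 0.35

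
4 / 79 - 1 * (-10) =794 / 79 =10.05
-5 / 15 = -1 / 3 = -0.33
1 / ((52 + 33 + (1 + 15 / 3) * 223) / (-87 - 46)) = -133 / 1423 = -0.09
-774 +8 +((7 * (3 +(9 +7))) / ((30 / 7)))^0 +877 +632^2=399536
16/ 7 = 2.29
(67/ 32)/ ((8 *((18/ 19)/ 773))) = 984029/ 4608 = 213.55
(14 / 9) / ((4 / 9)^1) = 7 / 2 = 3.50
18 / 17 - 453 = -7683 / 17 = -451.94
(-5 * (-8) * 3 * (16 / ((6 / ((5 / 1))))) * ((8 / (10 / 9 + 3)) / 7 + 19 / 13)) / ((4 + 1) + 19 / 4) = 37484800 / 131313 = 285.46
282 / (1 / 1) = 282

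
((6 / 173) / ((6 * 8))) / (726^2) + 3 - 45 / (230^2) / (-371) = 2147486806575799 / 715828388093280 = 3.00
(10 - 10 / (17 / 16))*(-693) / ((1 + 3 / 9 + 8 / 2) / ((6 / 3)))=-10395 / 68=-152.87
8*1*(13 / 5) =104 / 5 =20.80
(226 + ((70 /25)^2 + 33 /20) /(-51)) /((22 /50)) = 1151651 /2244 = 513.21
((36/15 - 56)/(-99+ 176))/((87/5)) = -0.04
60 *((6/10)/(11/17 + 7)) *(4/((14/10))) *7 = 1224/13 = 94.15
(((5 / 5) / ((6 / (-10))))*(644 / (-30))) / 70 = 23 / 45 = 0.51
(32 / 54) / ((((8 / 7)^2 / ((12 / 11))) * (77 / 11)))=7 / 99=0.07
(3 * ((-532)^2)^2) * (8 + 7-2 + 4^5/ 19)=16075323946752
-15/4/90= -1/24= -0.04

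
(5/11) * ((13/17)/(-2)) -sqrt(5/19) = -sqrt(95)/19 -65/374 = -0.69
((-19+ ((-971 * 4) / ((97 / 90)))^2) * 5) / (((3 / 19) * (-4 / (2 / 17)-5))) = -11608241408755 / 1100853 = -10544769.75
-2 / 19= -0.11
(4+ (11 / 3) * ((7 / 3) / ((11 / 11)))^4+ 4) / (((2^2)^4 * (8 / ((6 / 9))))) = 28355 / 746496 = 0.04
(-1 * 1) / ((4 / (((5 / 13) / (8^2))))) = -0.00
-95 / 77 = -1.23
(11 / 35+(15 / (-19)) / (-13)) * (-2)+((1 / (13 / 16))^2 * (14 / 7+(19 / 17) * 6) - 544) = -1015573924 / 1910545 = -531.56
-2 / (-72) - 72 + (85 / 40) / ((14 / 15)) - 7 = -77309 / 1008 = -76.70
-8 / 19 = -0.42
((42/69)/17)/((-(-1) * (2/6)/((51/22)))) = 63/253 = 0.25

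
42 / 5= 8.40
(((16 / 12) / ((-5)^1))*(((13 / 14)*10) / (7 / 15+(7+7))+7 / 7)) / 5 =-9976 / 113925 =-0.09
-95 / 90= -19 / 18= -1.06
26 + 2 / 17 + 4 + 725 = 12837 / 17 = 755.12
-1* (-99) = 99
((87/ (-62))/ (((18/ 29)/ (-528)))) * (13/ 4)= 120263/ 31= 3879.45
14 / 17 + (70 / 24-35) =-31.26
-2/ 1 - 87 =-89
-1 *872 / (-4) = 218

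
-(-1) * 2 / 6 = 0.33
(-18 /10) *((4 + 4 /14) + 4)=-522 /35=-14.91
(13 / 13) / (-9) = -1 / 9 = -0.11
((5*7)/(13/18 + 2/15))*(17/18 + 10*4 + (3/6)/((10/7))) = 37165/22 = 1689.32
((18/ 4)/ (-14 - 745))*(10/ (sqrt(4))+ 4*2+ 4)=-51/ 506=-0.10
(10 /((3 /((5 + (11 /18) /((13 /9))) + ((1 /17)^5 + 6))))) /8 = 2108487775 /442995384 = 4.76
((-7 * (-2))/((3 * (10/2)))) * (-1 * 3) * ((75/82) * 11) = -1155/41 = -28.17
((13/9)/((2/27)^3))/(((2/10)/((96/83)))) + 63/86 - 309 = 144503547/7138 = 20244.26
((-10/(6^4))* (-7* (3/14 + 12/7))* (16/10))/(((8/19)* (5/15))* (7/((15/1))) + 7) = 285/12082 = 0.02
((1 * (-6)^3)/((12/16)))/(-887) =288/887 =0.32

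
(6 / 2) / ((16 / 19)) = 57 / 16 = 3.56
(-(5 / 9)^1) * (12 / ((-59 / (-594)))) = -3960 / 59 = -67.12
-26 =-26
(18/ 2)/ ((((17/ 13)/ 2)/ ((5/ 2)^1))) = 585/ 17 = 34.41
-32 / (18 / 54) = -96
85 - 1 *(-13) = 98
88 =88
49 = 49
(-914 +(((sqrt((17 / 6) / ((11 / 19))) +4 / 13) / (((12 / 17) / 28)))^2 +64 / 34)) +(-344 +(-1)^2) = 56644 * sqrt(21318) / 3861 +11253392809 / 1706562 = 8736.23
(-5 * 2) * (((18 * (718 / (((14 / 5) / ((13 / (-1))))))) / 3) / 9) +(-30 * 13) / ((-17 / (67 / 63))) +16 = 7948322 / 357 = 22264.21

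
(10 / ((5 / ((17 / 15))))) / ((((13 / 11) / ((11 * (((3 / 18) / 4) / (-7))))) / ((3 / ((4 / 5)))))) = -2057 / 4368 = -0.47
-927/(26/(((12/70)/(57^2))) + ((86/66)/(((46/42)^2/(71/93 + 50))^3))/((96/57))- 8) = -1439045398858310496/855964105850412455353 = -0.00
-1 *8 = -8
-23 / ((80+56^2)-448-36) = -23 / 2732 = -0.01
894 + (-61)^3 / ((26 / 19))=-4289395 / 26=-164976.73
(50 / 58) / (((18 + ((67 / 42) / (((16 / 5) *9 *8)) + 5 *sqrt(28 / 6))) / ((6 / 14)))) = 15574291200 / 485953331809 - 41803776000 *sqrt(42) / 14092646622461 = 0.01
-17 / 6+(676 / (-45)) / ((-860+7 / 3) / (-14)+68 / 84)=-240523 / 78210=-3.08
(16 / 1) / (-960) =-1 / 60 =-0.02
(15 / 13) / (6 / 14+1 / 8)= 840 / 403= 2.08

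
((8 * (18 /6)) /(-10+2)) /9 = -0.33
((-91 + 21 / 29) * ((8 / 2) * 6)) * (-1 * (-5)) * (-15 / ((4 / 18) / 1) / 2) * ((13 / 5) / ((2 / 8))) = 110270160 / 29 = 3802419.31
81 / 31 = 2.61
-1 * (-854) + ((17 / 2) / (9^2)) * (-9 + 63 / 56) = 122857 / 144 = 853.17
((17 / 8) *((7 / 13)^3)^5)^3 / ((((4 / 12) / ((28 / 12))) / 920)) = 423208561753675395993221695551915466089216755 / 8582836269647995785834119195013511087603796161797952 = 0.00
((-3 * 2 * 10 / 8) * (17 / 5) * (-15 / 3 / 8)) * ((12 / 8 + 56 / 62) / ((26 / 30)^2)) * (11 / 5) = 18807525 / 167648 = 112.18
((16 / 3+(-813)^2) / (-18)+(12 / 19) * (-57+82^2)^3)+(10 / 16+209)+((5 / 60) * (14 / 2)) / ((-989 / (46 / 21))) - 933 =33028947239836103 / 176472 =187162537058.77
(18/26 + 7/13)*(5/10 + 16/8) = 40/13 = 3.08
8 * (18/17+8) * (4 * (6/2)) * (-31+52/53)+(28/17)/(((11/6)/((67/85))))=-26105.11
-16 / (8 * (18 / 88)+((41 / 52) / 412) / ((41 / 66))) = -1885312 / 193179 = -9.76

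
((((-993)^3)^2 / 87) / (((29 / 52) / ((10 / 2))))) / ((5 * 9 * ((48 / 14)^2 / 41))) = 103041579301864761831 / 13456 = 7657667902932874.69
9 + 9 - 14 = 4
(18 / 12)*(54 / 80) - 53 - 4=-4479 / 80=-55.99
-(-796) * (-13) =-10348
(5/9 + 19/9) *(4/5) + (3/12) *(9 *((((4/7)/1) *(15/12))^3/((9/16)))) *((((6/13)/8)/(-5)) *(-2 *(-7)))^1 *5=9134/9555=0.96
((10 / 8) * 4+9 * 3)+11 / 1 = 43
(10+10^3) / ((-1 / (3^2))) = -9090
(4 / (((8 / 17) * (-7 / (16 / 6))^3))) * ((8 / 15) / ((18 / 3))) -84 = -35023988 / 416745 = -84.04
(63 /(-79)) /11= -0.07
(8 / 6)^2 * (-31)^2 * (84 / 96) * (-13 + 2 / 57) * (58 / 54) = -288332674 / 13851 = -20816.74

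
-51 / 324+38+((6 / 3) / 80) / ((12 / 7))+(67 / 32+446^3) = 88716575.95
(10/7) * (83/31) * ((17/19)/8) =7055/16492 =0.43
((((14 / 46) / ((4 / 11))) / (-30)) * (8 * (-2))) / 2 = 77 / 345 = 0.22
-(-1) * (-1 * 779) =-779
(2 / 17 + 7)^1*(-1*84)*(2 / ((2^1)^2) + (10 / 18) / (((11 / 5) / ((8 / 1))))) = -76846 / 51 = -1506.78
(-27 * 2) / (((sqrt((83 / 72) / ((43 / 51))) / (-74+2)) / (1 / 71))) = 7776 * sqrt(364038) / 100181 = 46.83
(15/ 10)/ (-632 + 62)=-1/ 380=-0.00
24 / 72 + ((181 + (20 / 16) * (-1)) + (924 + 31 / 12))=3320 / 3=1106.67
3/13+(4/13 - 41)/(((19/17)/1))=-8936/247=-36.18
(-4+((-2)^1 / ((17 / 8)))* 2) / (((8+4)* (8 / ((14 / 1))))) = -175 / 204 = -0.86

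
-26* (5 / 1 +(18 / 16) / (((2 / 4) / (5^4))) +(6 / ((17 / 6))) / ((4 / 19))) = -1256437 / 34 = -36954.03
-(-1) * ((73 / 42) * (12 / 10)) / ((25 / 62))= 4526 / 875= 5.17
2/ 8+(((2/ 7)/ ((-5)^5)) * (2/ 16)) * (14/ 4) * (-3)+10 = 256253/ 25000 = 10.25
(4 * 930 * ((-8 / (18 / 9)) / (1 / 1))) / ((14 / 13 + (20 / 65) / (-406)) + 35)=-412.46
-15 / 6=-5 / 2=-2.50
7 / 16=0.44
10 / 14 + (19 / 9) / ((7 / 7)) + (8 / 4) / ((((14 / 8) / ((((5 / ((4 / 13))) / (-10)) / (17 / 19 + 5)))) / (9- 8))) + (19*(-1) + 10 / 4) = -13.99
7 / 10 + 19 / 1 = 197 / 10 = 19.70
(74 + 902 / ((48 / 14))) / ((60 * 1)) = 809 / 144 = 5.62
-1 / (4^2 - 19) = 1 / 3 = 0.33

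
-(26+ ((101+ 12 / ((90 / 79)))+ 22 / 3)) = -2173 / 15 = -144.87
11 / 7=1.57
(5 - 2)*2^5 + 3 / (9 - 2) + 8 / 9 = 6131 / 63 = 97.32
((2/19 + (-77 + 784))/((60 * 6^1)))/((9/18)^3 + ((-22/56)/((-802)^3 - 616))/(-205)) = 994519253479640/63290953606239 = 15.71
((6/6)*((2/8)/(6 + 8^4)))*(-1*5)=-5/16408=-0.00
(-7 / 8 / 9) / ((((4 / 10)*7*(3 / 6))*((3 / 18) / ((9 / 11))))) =-15 / 44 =-0.34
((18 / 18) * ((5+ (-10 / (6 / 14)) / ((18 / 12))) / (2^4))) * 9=-95 / 16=-5.94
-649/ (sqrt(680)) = -649* sqrt(170)/ 340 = -24.89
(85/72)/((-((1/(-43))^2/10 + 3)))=-46225/117468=-0.39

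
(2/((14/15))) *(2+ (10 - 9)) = 45/7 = 6.43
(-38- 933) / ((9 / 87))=-28159 / 3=-9386.33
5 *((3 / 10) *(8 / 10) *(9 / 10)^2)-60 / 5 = -2757 / 250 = -11.03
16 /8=2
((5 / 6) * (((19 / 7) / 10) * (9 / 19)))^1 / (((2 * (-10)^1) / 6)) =-9 / 280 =-0.03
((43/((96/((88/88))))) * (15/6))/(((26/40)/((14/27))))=7525/8424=0.89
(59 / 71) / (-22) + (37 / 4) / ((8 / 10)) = 144013 / 12496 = 11.52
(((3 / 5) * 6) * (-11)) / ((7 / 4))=-792 / 35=-22.63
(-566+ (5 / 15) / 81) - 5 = -138752 / 243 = -571.00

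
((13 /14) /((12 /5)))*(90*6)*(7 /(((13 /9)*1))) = 2025 /2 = 1012.50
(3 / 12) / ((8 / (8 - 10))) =-1 / 16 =-0.06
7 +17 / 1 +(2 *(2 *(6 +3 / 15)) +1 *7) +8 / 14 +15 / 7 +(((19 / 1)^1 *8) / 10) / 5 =10772 / 175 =61.55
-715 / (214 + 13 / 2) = -1430 / 441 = -3.24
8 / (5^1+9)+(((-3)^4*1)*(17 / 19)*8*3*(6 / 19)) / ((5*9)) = 12.78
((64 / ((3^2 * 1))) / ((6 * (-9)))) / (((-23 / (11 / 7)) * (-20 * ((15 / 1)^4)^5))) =-88 / 65047009525453090667724609375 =-0.00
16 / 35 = 0.46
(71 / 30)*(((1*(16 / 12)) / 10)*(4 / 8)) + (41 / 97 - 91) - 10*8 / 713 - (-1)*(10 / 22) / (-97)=-30994870609 / 342346950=-90.54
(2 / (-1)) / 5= -0.40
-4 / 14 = -2 / 7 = -0.29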